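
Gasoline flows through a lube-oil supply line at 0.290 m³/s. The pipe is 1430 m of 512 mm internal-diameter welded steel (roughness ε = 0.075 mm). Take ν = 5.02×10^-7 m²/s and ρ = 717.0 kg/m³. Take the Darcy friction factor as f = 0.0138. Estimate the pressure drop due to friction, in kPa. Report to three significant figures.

Δp ≈ 27.4 kPa

V = 4Q/(πD²) = 4·0.290/(π·0.512²) = 1.409 m/s
h_f = f(L/D)V²/(2g) = 0.01380·(1430/0.512)·1.409²/(2·9.81) = 3.897 m
Δp = ρg·h_f = 717.0·9.81·3.897 = 27.41 kPa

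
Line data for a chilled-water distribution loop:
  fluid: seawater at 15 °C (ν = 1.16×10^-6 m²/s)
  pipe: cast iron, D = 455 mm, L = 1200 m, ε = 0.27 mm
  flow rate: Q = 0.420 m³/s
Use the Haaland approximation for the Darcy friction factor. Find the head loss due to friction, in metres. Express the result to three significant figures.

V = 4Q/(πD²) = 4·0.420/(π·0.455²) = 2.583 m/s
Re = VD/ν = 2.583·0.455/1.16×10^-6 = 1.01×10^6 → turbulent
ε/D = 0.27/455 = 5.93×10^-4
Haaland: f = 0.01778
h_f = f(L/D)V²/(2g) = 0.01778·(1200/0.455)·2.583²/(2·9.81) = 15.95 m

h_f ≈ 15.9 m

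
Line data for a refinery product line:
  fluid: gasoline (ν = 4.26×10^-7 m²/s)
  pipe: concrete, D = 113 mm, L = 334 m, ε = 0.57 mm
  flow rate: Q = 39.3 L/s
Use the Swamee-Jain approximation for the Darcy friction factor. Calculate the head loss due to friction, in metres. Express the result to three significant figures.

h_f ≈ 70.8 m

V = 4Q/(πD²) = 4·0.0393/(π·0.113²) = 3.919 m/s
Re = VD/ν = 3.919·0.113/4.26×10^-7 = 1.04×10^6 → turbulent
ε/D = 0.57/113 = 0.00504
Swamee-Jain: f = 0.03060
h_f = f(L/D)V²/(2g) = 0.03060·(334/0.113)·3.919²/(2·9.81) = 70.79 m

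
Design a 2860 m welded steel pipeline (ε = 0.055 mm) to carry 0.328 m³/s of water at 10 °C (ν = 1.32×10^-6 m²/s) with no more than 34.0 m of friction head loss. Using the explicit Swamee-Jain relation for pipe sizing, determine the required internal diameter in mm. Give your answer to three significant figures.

Swamee-Jain (Type III): D = 0.66·[ε^1.25·(LQ²/(gh_f))^4.75 + ν·Q^9.4·(L/(gh_f))^5.2]^0.04
LQ²/(gh_f) = 0.9225; L/(gh_f) = 8.575
Term 1 = ε^1.25·(…)^4.75 = 3.23×10^-6; Term 2 = ν·Q^9.4·(…)^5.2 = 2.65×10^-6
D = 0.66·(3.23×10^-6 + 2.65×10^-6)^0.04 = 0.4077 m = 408 mm
Check: V = 2.51 m/s, Re = 7.76×10^5, f = 0.01427, h_f = 32.2 m ≈ 34.0 m ✓

D ≈ 408 mm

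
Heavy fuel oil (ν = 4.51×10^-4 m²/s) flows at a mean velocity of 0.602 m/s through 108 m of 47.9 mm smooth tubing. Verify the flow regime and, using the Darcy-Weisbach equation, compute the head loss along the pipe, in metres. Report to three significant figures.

Re = VD/ν = 0.602·0.04790/4.51×10^-4 = 63.9 → laminar (Re < 2300)
f = 64/Re = 1.001
h_f = f(L/D)V²/(2g) = 1.001·(108/0.04790)·0.602²/(2·9.81) = 41.69 m

h_f ≈ 41.7 m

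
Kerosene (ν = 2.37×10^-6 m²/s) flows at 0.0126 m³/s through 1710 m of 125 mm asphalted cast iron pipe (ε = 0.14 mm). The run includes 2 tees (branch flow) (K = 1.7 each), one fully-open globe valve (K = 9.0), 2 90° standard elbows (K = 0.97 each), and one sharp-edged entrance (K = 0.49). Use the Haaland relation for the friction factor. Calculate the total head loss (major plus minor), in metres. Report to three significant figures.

V = 4Q/(πD²) = 1.027 m/s; V²/2g = 0.05373 m
Re = 5.42×10^4, ε/D = 0.00112 → f = 0.02382 (Haaland)
Major: h_f = f(L/D)·V²/2g = 0.02382·13680·0.05373 = 17.51 m
Minor: ΣK = 14.8; h_m = ΣK·V²/2g = 0.7968 m
Total H_L = 17.51 + 0.7968 = 18.31 m

H_L ≈ 18.3 m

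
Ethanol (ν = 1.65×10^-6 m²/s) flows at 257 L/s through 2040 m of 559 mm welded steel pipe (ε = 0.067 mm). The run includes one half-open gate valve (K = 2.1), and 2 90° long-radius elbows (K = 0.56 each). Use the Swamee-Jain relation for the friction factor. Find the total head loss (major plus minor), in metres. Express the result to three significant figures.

H_L ≈ 3.30 m

V = 4Q/(πD²) = 1.047 m/s; V²/2g = 0.05589 m
Re = 3.55×10^5, ε/D = 1.20×10^-4 → f = 0.01529 (Swamee-Jain)
Major: h_f = f(L/D)·V²/2g = 0.01529·3649·0.05589 = 3.119 m
Minor: ΣK = 3.22; h_m = ΣK·V²/2g = 0.1800 m
Total H_L = 3.119 + 0.1800 = 3.299 m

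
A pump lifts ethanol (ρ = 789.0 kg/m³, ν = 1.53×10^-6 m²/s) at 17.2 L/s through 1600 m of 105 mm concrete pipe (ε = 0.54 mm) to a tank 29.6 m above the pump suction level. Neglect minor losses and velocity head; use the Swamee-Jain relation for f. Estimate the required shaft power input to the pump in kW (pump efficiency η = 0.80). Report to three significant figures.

P_shaft ≈ 21.0 kW

V = 4Q/(πD²) = 1.986 m/s; Re = 1.36×10^5; ε/D = 0.00514; f = 0.03152
h_f = f(L/D)V²/2g = 96.61 m
Total head H = z + h_f = 29.6 + 96.61 = 126.2 m
P_hyd = ρgQH = 789.0·9.81·0.0172·126.2 = 16.80 kW
P_shaft = P_hyd/η = 16.80/0.80 = 21.00 kW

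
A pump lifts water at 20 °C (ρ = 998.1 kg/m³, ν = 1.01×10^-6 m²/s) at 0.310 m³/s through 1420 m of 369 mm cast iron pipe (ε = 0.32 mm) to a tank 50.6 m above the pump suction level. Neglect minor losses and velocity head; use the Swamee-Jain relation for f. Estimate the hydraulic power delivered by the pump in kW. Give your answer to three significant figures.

V = 4Q/(πD²) = 2.899 m/s; Re = 1.06×10^6; ε/D = 8.67×10^-4; f = 0.01938
h_f = f(L/D)V²/2g = 31.94 m
Total head H = z + h_f = 50.6 + 31.94 = 82.54 m
P_hyd = ρgQH = 998.1·9.81·0.310·82.54 = 250.5 kW

P_hyd ≈ 251 kW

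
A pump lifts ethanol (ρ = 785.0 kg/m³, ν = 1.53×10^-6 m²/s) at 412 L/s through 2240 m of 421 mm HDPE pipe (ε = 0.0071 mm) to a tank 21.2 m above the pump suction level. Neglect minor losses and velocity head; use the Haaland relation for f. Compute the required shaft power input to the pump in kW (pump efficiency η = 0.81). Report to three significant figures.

V = 4Q/(πD²) = 2.960 m/s; Re = 8.14×10^5; ε/D = 1.69×10^-5; f = 0.01227
h_f = f(L/D)V²/2g = 29.15 m
Total head H = z + h_f = 21.2 + 29.15 = 50.35 m
P_hyd = ρgQH = 785.0·9.81·0.412·50.35 = 159.7 kW
P_shaft = P_hyd/η = 159.7/0.81 = 197.2 kW

P_shaft ≈ 197 kW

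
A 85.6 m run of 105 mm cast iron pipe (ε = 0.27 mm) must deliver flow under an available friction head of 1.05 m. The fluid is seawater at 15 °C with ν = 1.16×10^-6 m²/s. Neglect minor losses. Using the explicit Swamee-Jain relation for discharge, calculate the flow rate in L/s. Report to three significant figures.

Swamee-Jain (Type II): Q = -0.965·√(gD⁵h_f/L)·ln[ε/(3.7D) + √(3.17ν²L/(gD³h_f))]
√(gD⁵h_f/L) = √(9.81·0.105⁵·1.05/85.6) = 0.001239
ε/(3.7D) = 6.95×10^-4; √(3.17ν²L/(gD³h_f)) = 1.75×10^-4
Q = -0.965·0.001239·ln(8.700×10^-4) = 0.008428 m³/s
Check: V = 0.973 m/s, Re = 8.81×10^4, f = 0.02694, h_f = 1.06 m ≈ 1.05 m ✓

Q ≈ 8.43 L/s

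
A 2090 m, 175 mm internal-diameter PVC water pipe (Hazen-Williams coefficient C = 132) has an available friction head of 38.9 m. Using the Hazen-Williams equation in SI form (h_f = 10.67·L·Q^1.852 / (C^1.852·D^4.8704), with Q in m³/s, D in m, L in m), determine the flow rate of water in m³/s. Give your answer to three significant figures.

Q ≈ 0.0437 m³/s

Rearranging: Q = [h_f·C^1.852·D^4.8704 / (10.67·L)]^(1/1.852)
Q = [38.9·132^1.852·0.175^4.8704 / (10.67·2090)]^0.540 = 0.04370 m³/s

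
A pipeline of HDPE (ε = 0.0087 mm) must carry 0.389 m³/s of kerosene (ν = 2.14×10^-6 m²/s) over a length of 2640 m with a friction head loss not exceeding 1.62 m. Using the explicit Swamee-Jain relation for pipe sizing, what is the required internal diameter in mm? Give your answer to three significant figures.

Swamee-Jain (Type III): D = 0.66·[ε^1.25·(LQ²/(gh_f))^4.75 + ν·Q^9.4·(L/(gh_f))^5.2]^0.04
LQ²/(gh_f) = 25.14; L/(gh_f) = 166.1
Term 1 = ε^1.25·(…)^4.75 = 2.12; Term 2 = ν·Q^9.4·(…)^5.2 = 105
D = 0.66·(2.12 + 105)^0.04 = 0.7957 m = 796 mm
Check: V = 0.782 m/s, Re = 2.91×10^5, f = 0.01458, h_f = 1.51 m ≈ 1.62 m ✓

D ≈ 796 mm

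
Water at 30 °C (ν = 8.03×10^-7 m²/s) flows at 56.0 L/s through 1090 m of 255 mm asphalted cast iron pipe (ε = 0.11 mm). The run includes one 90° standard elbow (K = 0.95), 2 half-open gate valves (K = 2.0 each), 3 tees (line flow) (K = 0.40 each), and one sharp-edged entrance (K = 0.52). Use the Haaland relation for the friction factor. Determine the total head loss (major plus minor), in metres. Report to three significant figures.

V = 4Q/(πD²) = 1.097 m/s; V²/2g = 0.06128 m
Re = 3.48×10^5, ε/D = 4.31×10^-4 → f = 0.01748 (Haaland)
Major: h_f = f(L/D)·V²/2g = 0.01748·4275·0.06128 = 4.580 m
Minor: ΣK = 6.67; h_m = ΣK·V²/2g = 0.4088 m
Total H_L = 4.580 + 0.4088 = 4.989 m

H_L ≈ 4.99 m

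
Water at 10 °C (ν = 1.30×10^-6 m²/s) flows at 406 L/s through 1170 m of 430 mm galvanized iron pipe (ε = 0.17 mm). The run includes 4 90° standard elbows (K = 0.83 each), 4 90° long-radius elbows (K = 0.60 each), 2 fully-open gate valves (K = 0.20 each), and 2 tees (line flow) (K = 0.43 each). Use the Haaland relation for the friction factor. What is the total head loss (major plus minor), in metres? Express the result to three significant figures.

H_L ≈ 20.6 m

V = 4Q/(πD²) = 2.796 m/s; V²/2g = 0.3984 m
Re = 9.25×10^5, ε/D = 3.95×10^-4 → f = 0.01645 (Haaland)
Major: h_f = f(L/D)·V²/2g = 0.01645·2721·0.3984 = 17.83 m
Minor: ΣK = 6.98; h_m = ΣK·V²/2g = 2.781 m
Total H_L = 17.83 + 2.781 = 20.61 m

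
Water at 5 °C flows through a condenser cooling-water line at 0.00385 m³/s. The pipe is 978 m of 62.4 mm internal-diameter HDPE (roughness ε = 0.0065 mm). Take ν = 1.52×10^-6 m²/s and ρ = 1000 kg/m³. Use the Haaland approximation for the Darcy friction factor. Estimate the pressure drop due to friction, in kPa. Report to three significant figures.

V = 4Q/(πD²) = 4·0.00385/(π·0.0624²) = 1.259 m/s
Re = VD/ν = 1.259·0.0624/1.52×10^-6 = 5.17×10^4 → turbulent
ε/D = 0.0065/62.4 = 1.04×10^-4
Haaland: f = 0.02086
h_f = f(L/D)V²/(2g) = 0.02086·(978/0.0624)·1.259²/(2·9.81) = 26.41 m
Δp = ρg·h_f = 1000·9.81·26.41 = 259.1 kPa

Δp ≈ 259 kPa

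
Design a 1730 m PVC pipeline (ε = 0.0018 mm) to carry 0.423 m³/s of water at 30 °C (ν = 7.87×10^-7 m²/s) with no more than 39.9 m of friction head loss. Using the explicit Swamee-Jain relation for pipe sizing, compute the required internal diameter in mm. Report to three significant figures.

Swamee-Jain (Type III): D = 0.66·[ε^1.25·(LQ²/(gh_f))^4.75 + ν·Q^9.4·(L/(gh_f))^5.2]^0.04
LQ²/(gh_f) = 0.7908; L/(gh_f) = 4.420
Term 1 = ε^1.25·(…)^4.75 = 2.16×10^-8; Term 2 = ν·Q^9.4·(…)^5.2 = 5.49×10^-7
D = 0.66·(2.16×10^-8 + 5.49×10^-7)^0.04 = 0.3714 m = 371 mm
Check: V = 3.91 m/s, Re = 1.84×10^6, f = 0.01068, h_f = 38.7 m ≈ 39.9 m ✓

D ≈ 371 mm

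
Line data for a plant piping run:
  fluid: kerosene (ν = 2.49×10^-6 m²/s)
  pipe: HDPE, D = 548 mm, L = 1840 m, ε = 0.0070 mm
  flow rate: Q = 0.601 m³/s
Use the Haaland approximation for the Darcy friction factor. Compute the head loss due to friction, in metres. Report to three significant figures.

h_f ≈ 14.4 m

V = 4Q/(πD²) = 4·0.601/(π·0.548²) = 2.548 m/s
Re = VD/ν = 2.548·0.548/2.49×10^-6 = 5.61×10^5 → turbulent
ε/D = 0.0070/548 = 1.28×10^-5
Haaland: f = 0.01296
h_f = f(L/D)V²/(2g) = 0.01296·(1840/0.548)·2.548²/(2·9.81) = 14.40 m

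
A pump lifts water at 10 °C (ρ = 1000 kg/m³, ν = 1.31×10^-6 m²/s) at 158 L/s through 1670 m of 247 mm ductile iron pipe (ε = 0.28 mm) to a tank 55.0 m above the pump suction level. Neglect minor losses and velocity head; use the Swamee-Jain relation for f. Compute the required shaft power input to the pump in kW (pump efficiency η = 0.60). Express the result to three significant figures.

V = 4Q/(πD²) = 3.297 m/s; Re = 6.22×10^5; ε/D = 0.00113; f = 0.02080
h_f = f(L/D)V²/2g = 77.94 m
Total head H = z + h_f = 55.0 + 77.94 = 132.9 m
P_hyd = ρgQH = 1000·9.81·0.158·132.9 = 206.1 kW
P_shaft = P_hyd/η = 206.1/0.60 = 343.4 kW

P_shaft ≈ 343 kW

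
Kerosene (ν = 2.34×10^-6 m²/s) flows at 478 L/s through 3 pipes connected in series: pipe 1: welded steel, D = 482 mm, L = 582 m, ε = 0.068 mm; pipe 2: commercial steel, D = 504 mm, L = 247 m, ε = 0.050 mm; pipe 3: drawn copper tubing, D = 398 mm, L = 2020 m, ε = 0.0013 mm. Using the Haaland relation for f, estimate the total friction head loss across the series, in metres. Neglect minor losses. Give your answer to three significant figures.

Pipe 1: V = 2.620 m/s, Re = 5.40×10^5, ε/D = 1.41×10^-4, f = 0.01460, h_1 = f(L/D)V²/2g = 6.166 m
Pipe 2: V = 2.396 m/s, Re = 5.16×10^5, ε/D = 9.92×10^-5, f = 0.01420, h_2 = f(L/D)V²/2g = 2.037 m
Pipe 3: V = 3.842 m/s, Re = 6.53×10^5, ε/D = 3.27×10^-6, f = 0.01250, h_3 = f(L/D)V²/2g = 47.74 m
Series → Q common, losses add: H = Σh = 55.94 m

H ≈ 55.9 m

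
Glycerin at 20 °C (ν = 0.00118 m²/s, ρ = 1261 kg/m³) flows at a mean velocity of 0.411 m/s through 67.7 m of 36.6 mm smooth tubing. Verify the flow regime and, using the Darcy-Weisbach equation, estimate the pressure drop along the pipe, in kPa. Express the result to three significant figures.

Re = VD/ν = 0.411·0.03660/0.00118 = 12.7 → laminar (Re < 2300)
f = 64/Re = 5.020
h_f = f(L/D)V²/(2g) = 5.020·(67.7/0.03660)·0.411²/(2·9.81) = 79.95 m
Δp = ρg·h_f = 1261·9.81·79.95 = 989.0 kPa

Δp ≈ 989 kPa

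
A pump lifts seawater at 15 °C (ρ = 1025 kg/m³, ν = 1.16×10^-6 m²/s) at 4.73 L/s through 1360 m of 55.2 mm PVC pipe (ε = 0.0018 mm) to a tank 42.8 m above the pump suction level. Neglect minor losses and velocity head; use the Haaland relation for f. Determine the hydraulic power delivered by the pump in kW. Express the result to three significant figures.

P_hyd ≈ 6.28 kW

V = 4Q/(πD²) = 1.976 m/s; Re = 9.41×10^4; ε/D = 3.26×10^-5; f = 0.01818
h_f = f(L/D)V²/2g = 89.19 m
Total head H = z + h_f = 42.8 + 89.19 = 132.0 m
P_hyd = ρgQH = 1025·9.81·0.00473·132.0 = 6.277 kW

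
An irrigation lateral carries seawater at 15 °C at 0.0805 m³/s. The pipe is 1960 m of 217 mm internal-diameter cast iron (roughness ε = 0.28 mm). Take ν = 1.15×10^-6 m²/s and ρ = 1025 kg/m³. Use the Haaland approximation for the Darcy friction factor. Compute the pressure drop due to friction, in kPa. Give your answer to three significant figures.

Δp ≈ 471 kPa

V = 4Q/(πD²) = 4·0.0805/(π·0.217²) = 2.177 m/s
Re = VD/ν = 2.177·0.217/1.15×10^-6 = 4.11×10^5 → turbulent
ε/D = 0.28/217 = 0.00129
Haaland: f = 0.02148
h_f = f(L/D)V²/(2g) = 0.02148·(1960/0.217)·2.177²/(2·9.81) = 46.86 m
Δp = ρg·h_f = 1025·9.81·46.86 = 471.2 kPa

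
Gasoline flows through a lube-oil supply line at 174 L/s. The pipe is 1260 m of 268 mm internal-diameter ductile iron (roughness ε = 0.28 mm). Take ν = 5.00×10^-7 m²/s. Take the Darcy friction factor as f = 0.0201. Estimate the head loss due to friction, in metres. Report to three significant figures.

h_f ≈ 45.8 m

V = 4Q/(πD²) = 4·0.174/(π·0.268²) = 3.085 m/s
h_f = f(L/D)V²/(2g) = 0.02010·(1260/0.268)·3.085²/(2·9.81) = 45.83 m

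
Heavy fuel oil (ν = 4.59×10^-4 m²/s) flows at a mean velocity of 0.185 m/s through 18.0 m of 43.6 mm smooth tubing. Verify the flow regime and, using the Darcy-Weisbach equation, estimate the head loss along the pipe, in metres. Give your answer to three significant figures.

Re = VD/ν = 0.185·0.04360/4.59×10^-4 = 17.6 → laminar (Re < 2300)
f = 64/Re = 3.642
h_f = f(L/D)V²/(2g) = 3.642·(18.0/0.04360)·0.185²/(2·9.81) = 2.623 m

h_f ≈ 2.62 m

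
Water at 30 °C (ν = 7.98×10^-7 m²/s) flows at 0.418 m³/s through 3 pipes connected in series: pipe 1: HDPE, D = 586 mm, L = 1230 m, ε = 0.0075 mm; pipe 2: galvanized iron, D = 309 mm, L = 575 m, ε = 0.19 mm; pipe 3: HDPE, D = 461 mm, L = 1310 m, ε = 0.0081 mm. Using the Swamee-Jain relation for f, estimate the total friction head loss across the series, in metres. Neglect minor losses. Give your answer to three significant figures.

H ≈ 65.8 m

Pipe 1: V = 1.550 m/s, Re = 1.14×10^6, ε/D = 1.28×10^-5, f = 0.01170, h_1 = f(L/D)V²/2g = 3.005 m
Pipe 2: V = 5.574 m/s, Re = 2.16×10^6, ε/D = 6.15×10^-4, f = 0.01777, h_2 = f(L/D)V²/2g = 52.37 m
Pipe 3: V = 2.504 m/s, Re = 1.45×10^6, ε/D = 1.76×10^-5, f = 0.01144, h_3 = f(L/D)V²/2g = 10.39 m
Series → Q common, losses add: H = Σh = 65.77 m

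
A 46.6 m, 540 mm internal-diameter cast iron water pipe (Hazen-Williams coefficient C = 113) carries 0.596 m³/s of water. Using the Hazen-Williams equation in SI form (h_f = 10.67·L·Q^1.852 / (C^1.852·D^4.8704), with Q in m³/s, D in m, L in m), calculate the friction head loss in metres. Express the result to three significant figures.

h_f ≈ 0.604 m

h_f = 10.67·46.6·0.596^1.852 / (113^1.852·0.540^4.8704) = 0.6044 m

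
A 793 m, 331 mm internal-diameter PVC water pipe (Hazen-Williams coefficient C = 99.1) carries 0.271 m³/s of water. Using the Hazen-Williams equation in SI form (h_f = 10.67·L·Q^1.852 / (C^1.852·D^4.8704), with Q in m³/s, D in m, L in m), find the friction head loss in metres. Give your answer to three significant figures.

h_f = 10.67·793·0.271^1.852 / (99.1^1.852·0.331^4.8704) = 33.05 m

h_f ≈ 33.1 m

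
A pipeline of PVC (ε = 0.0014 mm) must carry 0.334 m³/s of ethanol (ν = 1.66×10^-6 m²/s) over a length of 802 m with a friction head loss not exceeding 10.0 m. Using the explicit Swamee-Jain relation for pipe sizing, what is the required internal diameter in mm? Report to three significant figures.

Swamee-Jain (Type III): D = 0.66·[ε^1.25·(LQ²/(gh_f))^4.75 + ν·Q^9.4·(L/(gh_f))^5.2]^0.04
LQ²/(gh_f) = 0.9120; L/(gh_f) = 8.175
Term 1 = ε^1.25·(…)^4.75 = 3.11×10^-8; Term 2 = ν·Q^9.4·(…)^5.2 = 3.08×10^-6
D = 0.66·(3.11×10^-8 + 3.08×10^-6)^0.04 = 0.3974 m = 397 mm
Check: V = 2.69 m/s, Re = 6.45×10^5, f = 0.01258, h_f = 9.38 m ≈ 10.0 m ✓

D ≈ 397 mm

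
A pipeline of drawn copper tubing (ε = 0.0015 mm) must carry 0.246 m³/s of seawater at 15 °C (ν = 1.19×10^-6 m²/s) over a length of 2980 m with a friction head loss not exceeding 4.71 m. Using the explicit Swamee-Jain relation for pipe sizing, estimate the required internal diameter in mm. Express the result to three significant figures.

Swamee-Jain (Type III): D = 0.66·[ε^1.25·(LQ²/(gh_f))^4.75 + ν·Q^9.4·(L/(gh_f))^5.2]^0.04
LQ²/(gh_f) = 3.903; L/(gh_f) = 64.50
Term 1 = ε^1.25·(…)^4.75 = 3.38×10^-5; Term 2 = ν·Q^9.4·(…)^5.2 = 0.00575
D = 0.66·(3.38×10^-5 + 0.00575)^0.04 = 0.5371 m = 537 mm
Check: V = 1.09 m/s, Re = 4.90×10^5, f = 0.01318, h_f = 4.40 m ≈ 4.71 m ✓

D ≈ 537 mm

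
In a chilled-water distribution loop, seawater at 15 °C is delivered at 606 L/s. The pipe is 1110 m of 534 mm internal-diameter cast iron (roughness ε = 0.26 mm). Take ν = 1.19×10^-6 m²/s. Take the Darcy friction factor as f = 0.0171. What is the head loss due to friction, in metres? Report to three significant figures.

h_f ≈ 13.3 m

V = 4Q/(πD²) = 4·0.606/(π·0.534²) = 2.706 m/s
h_f = f(L/D)V²/(2g) = 0.01710·(1110/0.534)·2.706²/(2·9.81) = 13.26 m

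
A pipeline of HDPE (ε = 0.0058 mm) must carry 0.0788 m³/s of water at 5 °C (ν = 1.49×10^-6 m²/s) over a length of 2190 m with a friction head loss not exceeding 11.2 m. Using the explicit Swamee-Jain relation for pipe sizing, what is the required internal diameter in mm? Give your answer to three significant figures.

D ≈ 277 mm

Swamee-Jain (Type III): D = 0.66·[ε^1.25·(LQ²/(gh_f))^4.75 + ν·Q^9.4·(L/(gh_f))^5.2]^0.04
LQ²/(gh_f) = 0.1238; L/(gh_f) = 19.93
Term 1 = ε^1.25·(…)^4.75 = 1.39×10^-11; Term 2 = ν·Q^9.4·(…)^5.2 = 3.62×10^-10
D = 0.66·(1.39×10^-11 + 3.62×10^-10)^0.04 = 0.2770 m = 277 mm
Check: V = 1.31 m/s, Re = 2.43×10^5, f = 0.01517, h_f = 10.4 m ≈ 11.2 m ✓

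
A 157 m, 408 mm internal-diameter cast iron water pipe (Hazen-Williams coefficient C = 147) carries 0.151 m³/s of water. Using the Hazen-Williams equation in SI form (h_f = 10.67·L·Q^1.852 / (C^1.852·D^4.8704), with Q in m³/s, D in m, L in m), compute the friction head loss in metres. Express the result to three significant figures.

h_f = 10.67·157·0.151^1.852 / (147^1.852·0.408^4.8704) = 0.3854 m

h_f ≈ 0.385 m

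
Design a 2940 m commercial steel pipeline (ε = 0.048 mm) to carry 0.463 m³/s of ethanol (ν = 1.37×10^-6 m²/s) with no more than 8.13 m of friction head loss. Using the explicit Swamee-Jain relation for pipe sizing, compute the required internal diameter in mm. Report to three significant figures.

D ≈ 620 mm

Swamee-Jain (Type III): D = 0.66·[ε^1.25·(LQ²/(gh_f))^4.75 + ν·Q^9.4·(L/(gh_f))^5.2]^0.04
LQ²/(gh_f) = 7.902; L/(gh_f) = 36.86
Term 1 = ε^1.25·(…)^4.75 = 0.0734; Term 2 = ν·Q^9.4·(…)^5.2 = 0.138
D = 0.66·(0.0734 + 0.138)^0.04 = 0.6202 m = 620 mm
Check: V = 1.53 m/s, Re = 6.94×10^5, f = 0.01366, h_f = 7.75 m ≈ 8.13 m ✓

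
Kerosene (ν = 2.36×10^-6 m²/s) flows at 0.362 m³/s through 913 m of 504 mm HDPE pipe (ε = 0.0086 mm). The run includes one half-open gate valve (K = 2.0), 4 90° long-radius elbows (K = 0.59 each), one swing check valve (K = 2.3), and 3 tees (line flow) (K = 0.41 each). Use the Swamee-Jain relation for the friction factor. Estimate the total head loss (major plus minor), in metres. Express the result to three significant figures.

H_L ≈ 5.56 m

V = 4Q/(πD²) = 1.815 m/s; V²/2g = 0.1678 m
Re = 3.88×10^5, ε/D = 1.71×10^-5 → f = 0.01394 (Swamee-Jain)
Major: h_f = f(L/D)·V²/2g = 0.01394·1812·0.1678 = 4.238 m
Minor: ΣK = 7.89; h_m = ΣK·V²/2g = 1.324 m
Total H_L = 4.238 + 1.324 = 5.562 m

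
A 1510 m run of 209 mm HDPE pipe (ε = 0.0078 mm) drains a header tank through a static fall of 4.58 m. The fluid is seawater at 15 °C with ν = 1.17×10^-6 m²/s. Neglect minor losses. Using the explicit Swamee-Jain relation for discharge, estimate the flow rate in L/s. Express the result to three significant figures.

Q ≈ 29.6 L/s

Swamee-Jain (Type II): Q = -0.965·√(gD⁵h_f/L)·ln[ε/(3.7D) + √(3.17ν²L/(gD³h_f))]
√(gD⁵h_f/L) = √(9.81·0.209⁵·4.58/1510) = 0.003445
ε/(3.7D) = 1.01×10^-5; √(3.17ν²L/(gD³h_f)) = 1.26×10^-4
Q = -0.965·0.003445·ln(1.365×10^-4) = 0.02958 m³/s
Check: V = 0.862 m/s, Re = 1.54×10^5, f = 0.01664, h_f = 4.56 m ≈ 4.58 m ✓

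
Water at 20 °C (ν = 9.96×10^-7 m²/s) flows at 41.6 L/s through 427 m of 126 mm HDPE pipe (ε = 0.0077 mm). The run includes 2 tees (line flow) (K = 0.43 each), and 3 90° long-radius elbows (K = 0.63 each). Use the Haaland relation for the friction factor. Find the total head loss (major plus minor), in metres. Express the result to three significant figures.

V = 4Q/(πD²) = 3.336 m/s; V²/2g = 0.5673 m
Re = 4.22×10^5, ε/D = 6.11×10^-5 → f = 0.01414 (Haaland)
Major: h_f = f(L/D)·V²/2g = 0.01414·3389·0.5673 = 27.18 m
Minor: ΣK = 2.75; h_m = ΣK·V²/2g = 1.560 m
Total H_L = 27.18 + 1.560 = 28.74 m

H_L ≈ 28.7 m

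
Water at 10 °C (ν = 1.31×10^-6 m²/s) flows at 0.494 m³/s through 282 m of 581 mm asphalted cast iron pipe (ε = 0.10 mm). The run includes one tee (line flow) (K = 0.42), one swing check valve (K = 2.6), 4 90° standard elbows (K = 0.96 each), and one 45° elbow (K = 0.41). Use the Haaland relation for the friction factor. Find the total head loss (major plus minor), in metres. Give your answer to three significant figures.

V = 4Q/(πD²) = 1.863 m/s; V²/2g = 0.1770 m
Re = 8.26×10^5, ε/D = 1.72×10^-4 → f = 0.01445 (Haaland)
Major: h_f = f(L/D)·V²/2g = 0.01445·485.4·0.1770 = 1.241 m
Minor: ΣK = 7.27; h_m = ΣK·V²/2g = 1.286 m
Total H_L = 1.241 + 1.286 = 2.527 m

H_L ≈ 2.53 m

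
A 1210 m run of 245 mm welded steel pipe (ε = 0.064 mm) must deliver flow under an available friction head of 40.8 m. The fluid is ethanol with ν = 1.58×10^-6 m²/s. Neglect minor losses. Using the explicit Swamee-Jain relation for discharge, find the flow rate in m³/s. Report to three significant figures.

Q ≈ 0.150 m³/s

Swamee-Jain (Type II): Q = -0.965·√(gD⁵h_f/L)·ln[ε/(3.7D) + √(3.17ν²L/(gD³h_f))]
√(gD⁵h_f/L) = √(9.81·0.245⁵·40.8/1210) = 0.01709
ε/(3.7D) = 7.06×10^-5; √(3.17ν²L/(gD³h_f)) = 4.03×10^-5
Q = -0.965·0.01709·ln(1.109×10^-4) = 0.1502 m³/s
Check: V = 3.19 m/s, Re = 4.94×10^5, f = 0.01607, h_f = 41.0 m ≈ 40.8 m ✓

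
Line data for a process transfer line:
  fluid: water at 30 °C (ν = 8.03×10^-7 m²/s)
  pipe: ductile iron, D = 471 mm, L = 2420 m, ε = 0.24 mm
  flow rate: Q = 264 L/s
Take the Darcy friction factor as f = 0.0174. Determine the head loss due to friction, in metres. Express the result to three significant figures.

h_f ≈ 10.5 m

V = 4Q/(πD²) = 4·0.264/(π·0.471²) = 1.515 m/s
h_f = f(L/D)V²/(2g) = 0.01740·(2420/0.471)·1.515²/(2·9.81) = 10.46 m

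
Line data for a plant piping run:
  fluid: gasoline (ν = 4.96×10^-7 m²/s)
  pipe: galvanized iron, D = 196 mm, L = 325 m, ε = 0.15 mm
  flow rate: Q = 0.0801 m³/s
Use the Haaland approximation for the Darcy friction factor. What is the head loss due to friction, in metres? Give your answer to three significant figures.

h_f ≈ 11.2 m

V = 4Q/(πD²) = 4·0.0801/(π·0.196²) = 2.655 m/s
Re = VD/ν = 2.655·0.196/4.96×10^-7 = 1.05×10^6 → turbulent
ε/D = 0.15/196 = 7.65×10^-4
Haaland: f = 0.01876
h_f = f(L/D)V²/(2g) = 0.01876·(325/0.196)·2.655²/(2·9.81) = 11.18 m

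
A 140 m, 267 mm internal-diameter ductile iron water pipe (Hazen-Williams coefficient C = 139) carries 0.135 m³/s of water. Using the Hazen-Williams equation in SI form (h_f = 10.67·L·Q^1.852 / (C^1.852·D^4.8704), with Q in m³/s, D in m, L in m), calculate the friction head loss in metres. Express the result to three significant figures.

h_f = 10.67·140·0.135^1.852 / (139^1.852·0.267^4.8704) = 2.443 m

h_f ≈ 2.44 m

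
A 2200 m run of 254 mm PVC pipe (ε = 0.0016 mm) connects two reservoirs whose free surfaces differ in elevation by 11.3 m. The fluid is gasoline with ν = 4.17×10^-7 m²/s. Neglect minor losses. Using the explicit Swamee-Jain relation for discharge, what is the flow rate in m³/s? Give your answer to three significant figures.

Swamee-Jain (Type II): Q = -0.965·√(gD⁵h_f/L)·ln[ε/(3.7D) + √(3.17ν²L/(gD³h_f))]
√(gD⁵h_f/L) = √(9.81·0.254⁵·11.3/2200) = 0.007299
ε/(3.7D) = 1.70×10^-6; √(3.17ν²L/(gD³h_f)) = 2.58×10^-5
Q = -0.965·0.007299·ln(2.754×10^-5) = 0.07395 m³/s
Check: V = 1.46 m/s, Re = 8.89×10^5, f = 0.01199, h_f = 11.3 m ≈ 11.3 m ✓

Q ≈ 0.0740 m³/s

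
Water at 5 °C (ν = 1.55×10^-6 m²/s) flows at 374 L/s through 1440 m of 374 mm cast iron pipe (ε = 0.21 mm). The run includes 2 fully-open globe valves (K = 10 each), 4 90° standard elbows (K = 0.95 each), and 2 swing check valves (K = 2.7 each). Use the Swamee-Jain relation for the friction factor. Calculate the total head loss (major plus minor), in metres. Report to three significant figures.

V = 4Q/(πD²) = 3.404 m/s; V²/2g = 0.5907 m
Re = 8.21×10^5, ε/D = 5.61×10^-4 → f = 0.01781 (Swamee-Jain)
Major: h_f = f(L/D)·V²/2g = 0.01781·3850·0.5907 = 40.50 m
Minor: ΣK = 29.2; h_m = ΣK·V²/2g = 17.25 m
Total H_L = 40.50 + 17.25 = 57.75 m

H_L ≈ 57.7 m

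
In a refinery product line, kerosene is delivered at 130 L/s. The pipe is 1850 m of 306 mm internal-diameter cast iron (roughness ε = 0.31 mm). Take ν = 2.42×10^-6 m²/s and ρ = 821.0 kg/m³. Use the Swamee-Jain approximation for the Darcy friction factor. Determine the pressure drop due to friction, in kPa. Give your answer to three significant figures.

Δp ≈ 164 kPa

V = 4Q/(πD²) = 4·0.130/(π·0.306²) = 1.768 m/s
Re = VD/ν = 1.768·0.306/2.42×10^-6 = 2.24×10^5 → turbulent
ε/D = 0.31/306 = 0.00101
Swamee-Jain: f = 0.02111
h_f = f(L/D)V²/(2g) = 0.02111·(1850/0.306)·1.768²/(2·9.81) = 20.32 m
Δp = ρg·h_f = 821.0·9.81·20.32 = 163.7 kPa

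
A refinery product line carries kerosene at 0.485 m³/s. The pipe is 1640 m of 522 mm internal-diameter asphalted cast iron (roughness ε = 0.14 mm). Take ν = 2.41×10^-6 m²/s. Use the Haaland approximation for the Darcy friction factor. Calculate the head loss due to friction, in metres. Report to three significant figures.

h_f ≈ 13.1 m

V = 4Q/(πD²) = 4·0.485/(π·0.522²) = 2.266 m/s
Re = VD/ν = 2.266·0.522/2.41×10^-6 = 4.91×10^5 → turbulent
ε/D = 0.14/522 = 2.68×10^-4
Haaland: f = 0.01591
h_f = f(L/D)V²/(2g) = 0.01591·(1640/0.522)·2.266²/(2·9.81) = 13.09 m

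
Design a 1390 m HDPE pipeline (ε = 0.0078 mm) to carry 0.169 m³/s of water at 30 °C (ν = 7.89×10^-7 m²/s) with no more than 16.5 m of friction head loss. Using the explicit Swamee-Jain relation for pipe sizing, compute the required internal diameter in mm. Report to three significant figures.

Swamee-Jain (Type III): D = 0.66·[ε^1.25·(LQ²/(gh_f))^4.75 + ν·Q^9.4·(L/(gh_f))^5.2]^0.04
LQ²/(gh_f) = 0.2453; L/(gh_f) = 8.587
Term 1 = ε^1.25·(…)^4.75 = 5.20×10^-10; Term 2 = ν·Q^9.4·(…)^5.2 = 3.13×10^-9
D = 0.66·(5.20×10^-10 + 3.13×10^-9)^0.04 = 0.3034 m = 303 mm
Check: V = 2.34 m/s, Re = 8.99×10^5, f = 0.01238, h_f = 15.8 m ≈ 16.5 m ✓

D ≈ 303 mm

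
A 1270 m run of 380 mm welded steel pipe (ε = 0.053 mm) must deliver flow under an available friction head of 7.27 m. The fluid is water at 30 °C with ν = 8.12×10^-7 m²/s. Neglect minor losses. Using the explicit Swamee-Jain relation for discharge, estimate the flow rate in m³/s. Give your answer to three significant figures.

Swamee-Jain (Type II): Q = -0.965·√(gD⁵h_f/L)·ln[ε/(3.7D) + √(3.17ν²L/(gD³h_f))]
√(gD⁵h_f/L) = √(9.81·0.380⁵·7.27/1270) = 0.02109
ε/(3.7D) = 3.77×10^-5; √(3.17ν²L/(gD³h_f)) = 2.60×10^-5
Q = -0.965·0.02109·ln(6.374×10^-5) = 0.1967 m³/s
Check: V = 1.73 m/s, Re = 8.11×10^5, f = 0.01427, h_f = 7.31 m ≈ 7.27 m ✓

Q ≈ 0.197 m³/s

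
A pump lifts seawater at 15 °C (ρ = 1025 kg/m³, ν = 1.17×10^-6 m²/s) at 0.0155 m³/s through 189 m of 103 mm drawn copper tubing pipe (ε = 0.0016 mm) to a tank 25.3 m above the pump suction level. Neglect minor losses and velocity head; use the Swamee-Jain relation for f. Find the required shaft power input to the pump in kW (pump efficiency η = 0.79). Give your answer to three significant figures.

V = 4Q/(πD²) = 1.860 m/s; Re = 1.64×10^5; ε/D = 1.55×10^-5; f = 0.01628
h_f = f(L/D)V²/2g = 5.269 m
Total head H = z + h_f = 25.3 + 5.269 = 30.57 m
P_hyd = ρgQH = 1025·9.81·0.0155·30.57 = 4.764 kW
P_shaft = P_hyd/η = 4.764/0.79 = 6.031 kW

P_shaft ≈ 6.03 kW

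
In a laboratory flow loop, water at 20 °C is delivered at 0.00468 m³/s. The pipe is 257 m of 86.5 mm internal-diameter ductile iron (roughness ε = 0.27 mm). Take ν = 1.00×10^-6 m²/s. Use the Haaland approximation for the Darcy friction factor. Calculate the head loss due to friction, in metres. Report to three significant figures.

h_f ≈ 2.70 m

V = 4Q/(πD²) = 4·0.00468/(π·0.0865²) = 0.7964 m/s
Re = VD/ν = 0.7964·0.0865/1.00×10^-6 = 6.89×10^4 → turbulent
ε/D = 0.27/86.5 = 0.00312
Haaland: f = 0.02814
h_f = f(L/D)V²/(2g) = 0.02814·(257/0.0865)·0.7964²/(2·9.81) = 2.702 m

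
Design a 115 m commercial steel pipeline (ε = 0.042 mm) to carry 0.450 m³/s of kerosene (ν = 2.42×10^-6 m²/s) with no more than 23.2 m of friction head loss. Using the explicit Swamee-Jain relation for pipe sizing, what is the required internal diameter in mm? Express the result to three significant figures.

Swamee-Jain (Type III): D = 0.66·[ε^1.25·(LQ²/(gh_f))^4.75 + ν·Q^9.4·(L/(gh_f))^5.2]^0.04
LQ²/(gh_f) = 0.1023; L/(gh_f) = 0.5053
Term 1 = ε^1.25·(…)^4.75 = 6.71×10^-11; Term 2 = ν·Q^9.4·(…)^5.2 = 3.82×10^-11
D = 0.66·(6.71×10^-11 + 3.82×10^-11)^0.04 = 0.2633 m = 263 mm
Check: V = 8.27 m/s, Re = 8.99×10^5, f = 0.01441, h_f = 21.9 m ≈ 23.2 m ✓

D ≈ 263 mm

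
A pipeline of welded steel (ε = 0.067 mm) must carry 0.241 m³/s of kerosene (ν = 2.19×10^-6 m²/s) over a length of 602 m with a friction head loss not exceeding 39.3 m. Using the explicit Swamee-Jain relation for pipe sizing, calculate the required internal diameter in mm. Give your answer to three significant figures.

Swamee-Jain (Type III): D = 0.66·[ε^1.25·(LQ²/(gh_f))^4.75 + ν·Q^9.4·(L/(gh_f))^5.2]^0.04
LQ²/(gh_f) = 0.09069; L/(gh_f) = 1.561
Term 1 = ε^1.25·(…)^4.75 = 6.78×10^-11; Term 2 = ν·Q^9.4·(…)^5.2 = 3.45×10^-11
D = 0.66·(6.78×10^-11 + 3.45×10^-11)^0.04 = 0.2630 m = 263 mm
Check: V = 4.44 m/s, Re = 5.33×10^5, f = 0.01593, h_f = 36.6 m ≈ 39.3 m ✓

D ≈ 263 mm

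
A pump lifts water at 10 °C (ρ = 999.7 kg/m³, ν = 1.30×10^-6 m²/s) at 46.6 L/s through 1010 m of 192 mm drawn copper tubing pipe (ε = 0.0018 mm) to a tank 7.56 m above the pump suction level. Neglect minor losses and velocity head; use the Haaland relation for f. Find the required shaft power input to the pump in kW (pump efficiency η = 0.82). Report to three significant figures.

P_shaft ≈ 10.0 kW

V = 4Q/(πD²) = 1.610 m/s; Re = 2.38×10^5; ε/D = 9.37×10^-6; f = 0.01505
h_f = f(L/D)V²/2g = 10.46 m
Total head H = z + h_f = 7.56 + 10.46 = 18.02 m
P_hyd = ρgQH = 999.7·9.81·0.0466·18.02 = 8.233 kW
P_shaft = P_hyd/η = 8.233/0.82 = 10.04 kW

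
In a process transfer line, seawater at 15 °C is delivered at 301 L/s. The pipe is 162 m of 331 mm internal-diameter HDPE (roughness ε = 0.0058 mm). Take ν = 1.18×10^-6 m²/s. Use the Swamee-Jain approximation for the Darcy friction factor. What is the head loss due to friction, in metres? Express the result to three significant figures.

V = 4Q/(πD²) = 4·0.301/(π·0.331²) = 3.498 m/s
Re = VD/ν = 3.498·0.331/1.18×10^-6 = 9.81×10^5 → turbulent
ε/D = 0.0058/331 = 1.75×10^-5
Swamee-Jain: f = 0.01206
h_f = f(L/D)V²/(2g) = 0.01206·(162/0.331)·3.498²/(2·9.81) = 3.681 m

h_f ≈ 3.68 m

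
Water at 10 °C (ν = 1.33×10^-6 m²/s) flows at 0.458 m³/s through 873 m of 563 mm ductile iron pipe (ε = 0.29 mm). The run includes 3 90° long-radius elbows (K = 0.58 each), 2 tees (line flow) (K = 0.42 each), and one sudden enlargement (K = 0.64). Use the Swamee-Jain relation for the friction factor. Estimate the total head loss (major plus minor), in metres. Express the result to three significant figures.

V = 4Q/(πD²) = 1.840 m/s; V²/2g = 0.1725 m
Re = 7.79×10^5, ε/D = 5.15×10^-4 → f = 0.01754 (Swamee-Jain)
Major: h_f = f(L/D)·V²/2g = 0.01754·1551·0.1725 = 4.692 m
Minor: ΣK = 3.22; h_m = ΣK·V²/2g = 0.5555 m
Total H_L = 4.692 + 0.5555 = 5.248 m

H_L ≈ 5.25 m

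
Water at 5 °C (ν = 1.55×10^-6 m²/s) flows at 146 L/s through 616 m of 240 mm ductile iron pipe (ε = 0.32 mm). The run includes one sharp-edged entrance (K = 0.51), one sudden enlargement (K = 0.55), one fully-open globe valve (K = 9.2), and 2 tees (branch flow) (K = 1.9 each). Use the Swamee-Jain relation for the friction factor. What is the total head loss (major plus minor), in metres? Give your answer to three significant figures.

V = 4Q/(πD²) = 3.227 m/s; V²/2g = 0.5309 m
Re = 5.00×10^5, ε/D = 0.00133 → f = 0.02169 (Swamee-Jain)
Major: h_f = f(L/D)·V²/2g = 0.02169·2567·0.5309 = 29.56 m
Minor: ΣK = 14.1; h_m = ΣK·V²/2g = 7.464 m
Total H_L = 29.56 + 7.464 = 37.02 m

H_L ≈ 37.0 m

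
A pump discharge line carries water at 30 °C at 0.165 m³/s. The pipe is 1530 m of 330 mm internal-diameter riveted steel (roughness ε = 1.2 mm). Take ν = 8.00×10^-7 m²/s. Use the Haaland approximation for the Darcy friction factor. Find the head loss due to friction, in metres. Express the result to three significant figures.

h_f ≈ 24.5 m

V = 4Q/(πD²) = 4·0.165/(π·0.330²) = 1.929 m/s
Re = VD/ν = 1.929·0.330/8.00×10^-7 = 7.96×10^5 → turbulent
ε/D = 1.2/330 = 0.00364
Haaland: f = 0.02783
h_f = f(L/D)V²/(2g) = 0.02783·(1530/0.330)·1.929²/(2·9.81) = 24.47 m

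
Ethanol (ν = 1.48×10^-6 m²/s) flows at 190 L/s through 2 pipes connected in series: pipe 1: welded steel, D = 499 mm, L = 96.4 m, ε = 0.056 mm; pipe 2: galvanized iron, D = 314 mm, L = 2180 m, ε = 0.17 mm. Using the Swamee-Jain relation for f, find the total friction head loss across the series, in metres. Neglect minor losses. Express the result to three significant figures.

Pipe 1: V = 0.9715 m/s, Re = 3.28×10^5, ε/D = 1.12×10^-4, f = 0.01537, h_1 = f(L/D)V²/2g = 0.1429 m
Pipe 2: V = 2.454 m/s, Re = 5.21×10^5, ε/D = 5.41×10^-4, f = 0.01800, h_2 = f(L/D)V²/2g = 38.34 m
Series → Q common, losses add: H = Σh = 38.48 m

H ≈ 38.5 m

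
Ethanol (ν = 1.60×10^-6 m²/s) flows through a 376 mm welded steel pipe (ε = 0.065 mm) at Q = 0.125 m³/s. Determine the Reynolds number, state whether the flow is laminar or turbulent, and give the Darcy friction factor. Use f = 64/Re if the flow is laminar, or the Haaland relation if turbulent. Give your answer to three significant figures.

Re ≈ 2.65×10^5; turbulent; f ≈ 0.0161

V = 4Q/(πD²) = 1.126 m/s
Re = VD/ν = 1.126·0.376/1.60×10^-6 = 2.65×10^5
Re > 4000 → turbulent; ε/D = 1.73×10^-4
Haaland: f = 0.01609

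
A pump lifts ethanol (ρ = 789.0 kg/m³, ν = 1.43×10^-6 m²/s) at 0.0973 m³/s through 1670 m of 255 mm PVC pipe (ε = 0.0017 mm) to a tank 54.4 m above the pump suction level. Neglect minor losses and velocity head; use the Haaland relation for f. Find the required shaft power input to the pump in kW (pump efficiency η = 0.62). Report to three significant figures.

V = 4Q/(πD²) = 1.905 m/s; Re = 3.40×10^5; ε/D = 6.67×10^-6; f = 0.01407
h_f = f(L/D)V²/2g = 17.05 m
Total head H = z + h_f = 54.4 + 17.05 = 71.45 m
P_hyd = ρgQH = 789.0·9.81·0.0973·71.45 = 53.81 kW
P_shaft = P_hyd/η = 53.81/0.62 = 86.79 kW

P_shaft ≈ 86.8 kW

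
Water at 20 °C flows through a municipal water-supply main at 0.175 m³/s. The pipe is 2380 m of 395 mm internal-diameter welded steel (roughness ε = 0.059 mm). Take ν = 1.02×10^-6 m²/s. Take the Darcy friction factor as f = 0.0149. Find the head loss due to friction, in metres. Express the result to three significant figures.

V = 4Q/(πD²) = 4·0.175/(π·0.395²) = 1.428 m/s
h_f = f(L/D)V²/(2g) = 0.01490·(2380/0.395)·1.428²/(2·9.81) = 9.332 m

h_f ≈ 9.33 m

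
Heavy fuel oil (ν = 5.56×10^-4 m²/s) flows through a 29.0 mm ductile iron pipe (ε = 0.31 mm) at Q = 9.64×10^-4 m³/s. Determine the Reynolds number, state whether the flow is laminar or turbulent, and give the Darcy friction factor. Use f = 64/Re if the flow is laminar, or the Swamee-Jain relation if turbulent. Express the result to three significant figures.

Re ≈ 76.1; laminar; f = 64/Re ≈ 0.841

V = 4Q/(πD²) = 1.459 m/s
Re = VD/ν = 1.459·0.0290/5.56×10^-4 = 76.1
Re < 2300 → laminar → f = 64/Re = 0.8407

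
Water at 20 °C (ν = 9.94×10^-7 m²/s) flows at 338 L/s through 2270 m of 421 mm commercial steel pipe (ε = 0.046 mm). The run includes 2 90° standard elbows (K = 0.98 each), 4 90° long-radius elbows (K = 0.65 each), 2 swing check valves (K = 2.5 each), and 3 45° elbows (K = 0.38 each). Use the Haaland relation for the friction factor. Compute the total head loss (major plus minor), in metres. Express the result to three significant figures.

H_L ≈ 25.0 m

V = 4Q/(πD²) = 2.428 m/s; V²/2g = 0.3005 m
Re = 1.03×10^6, ε/D = 1.09×10^-4 → f = 0.01343 (Haaland)
Major: h_f = f(L/D)·V²/2g = 0.01343·5392·0.3005 = 21.76 m
Minor: ΣK = 10.7; h_m = ΣK·V²/2g = 3.215 m
Total H_L = 21.76 + 3.215 = 24.98 m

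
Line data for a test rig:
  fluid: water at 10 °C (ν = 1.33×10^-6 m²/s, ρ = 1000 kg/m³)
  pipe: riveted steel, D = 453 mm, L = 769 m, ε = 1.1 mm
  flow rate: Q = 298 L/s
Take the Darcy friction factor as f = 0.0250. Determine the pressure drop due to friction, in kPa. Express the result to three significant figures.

V = 4Q/(πD²) = 4·0.298/(π·0.453²) = 1.849 m/s
h_f = f(L/D)V²/(2g) = 0.02500·(769/0.453)·1.849²/(2·9.81) = 7.395 m
Δp = ρg·h_f = 1000·9.81·7.395 = 72.54 kPa

Δp ≈ 72.5 kPa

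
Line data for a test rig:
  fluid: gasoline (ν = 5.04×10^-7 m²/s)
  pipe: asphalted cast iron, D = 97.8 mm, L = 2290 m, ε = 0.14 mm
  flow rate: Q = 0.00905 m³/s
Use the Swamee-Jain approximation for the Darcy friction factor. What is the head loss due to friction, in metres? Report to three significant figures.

V = 4Q/(πD²) = 4·0.00905/(π·0.0978²) = 1.205 m/s
Re = VD/ν = 1.205·0.0978/5.04×10^-7 = 2.34×10^5 → turbulent
ε/D = 0.14/97.8 = 0.00143
Swamee-Jain: f = 0.02259
h_f = f(L/D)V²/(2g) = 0.02259·(2290/0.0978)·1.205²/(2·9.81) = 39.13 m

h_f ≈ 39.1 m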